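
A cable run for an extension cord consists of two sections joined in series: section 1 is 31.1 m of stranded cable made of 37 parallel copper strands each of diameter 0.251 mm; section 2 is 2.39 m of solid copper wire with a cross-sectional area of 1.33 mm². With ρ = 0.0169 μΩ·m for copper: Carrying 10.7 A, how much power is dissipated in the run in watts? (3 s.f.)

ρ = 0.0169 μΩ·m = 1.69×10^-8 Ω·m
Section 1: A_strand = π(1.2550e-04)² = 4.948e-08 m²; R₁ = ρL/(N·A_s) = (1.69×10^-8)(31.1)/(37×4.948e-08) = 0.2871 Ω
Section 2: A = 1.33 mm² = 1.330e-06 m²
R₂ = (1.69×10^-8)(2.39)/(1.330e-06) = 0.03037 Ω
R = R₁ + R₂ = 0.3175 Ω
P = I²R = (10.7)² × 0.3175 = 36.3 W

36.3 W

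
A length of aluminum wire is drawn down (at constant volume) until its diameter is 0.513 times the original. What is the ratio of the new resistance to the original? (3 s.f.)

14.4

Volume constant ⇒ L' = L/r² with r = 0.513. R' = ρL'/A' = ρ(L/r²)/(πr²d₀²/4) = R/r⁴.
Factor = 14.4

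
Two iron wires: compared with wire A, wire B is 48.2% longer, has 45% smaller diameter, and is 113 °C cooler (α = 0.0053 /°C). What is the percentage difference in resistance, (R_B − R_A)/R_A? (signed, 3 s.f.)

R ∝ ρL/d² with ρ ∝ (1+αΔT), so R_B/R_A = (1 + 48.2/100) × (1 − 45/100)⁻² × (1 − 0.0053×113)
= 1.482 × 3.306 × 0.4011 = 1.965
(R_B − R_A)/R_A = 1.965 − 1 = 96.5%

96.5%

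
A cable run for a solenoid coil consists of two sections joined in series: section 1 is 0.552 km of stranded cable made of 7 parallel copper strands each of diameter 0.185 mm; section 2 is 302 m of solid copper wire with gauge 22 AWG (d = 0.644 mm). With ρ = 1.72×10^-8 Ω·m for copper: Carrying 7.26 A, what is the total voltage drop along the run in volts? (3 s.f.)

482 V

Section 1: A_strand = π(9.2500e-05)² = 2.688e-08 m²; R₁ = ρL/(N·A_s) = (1.72×10^-8)(552)/(7×2.688e-08) = 50.46 Ω
Section 2: A = π(0.644/2 mm)² = π(3.2200e-04 m)² = 3.257e-07 m²
R₂ = (1.72×10^-8)(302)/(3.257e-07) = 15.95 Ω
R = R₁ + R₂ = 66.41 Ω
V = IR = 7.26 × 66.41 = 482 V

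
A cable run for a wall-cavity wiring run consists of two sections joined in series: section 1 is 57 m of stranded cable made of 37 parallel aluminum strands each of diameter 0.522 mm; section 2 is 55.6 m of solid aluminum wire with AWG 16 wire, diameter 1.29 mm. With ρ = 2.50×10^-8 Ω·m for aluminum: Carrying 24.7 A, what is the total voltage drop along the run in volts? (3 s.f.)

Section 1: A_strand = π(2.6100e-04)² = 2.140e-07 m²; R₁ = ρL/(N·A_s) = (2.50×10^-8)(57)/(37×2.140e-07) = 0.18 Ω
Section 2: A = π(1.29/2 mm)² = π(6.4500e-04 m)² = 1.307e-06 m²
R₂ = (2.50×10^-8)(55.6)/(1.307e-06) = 1.064 Ω
R = R₁ + R₂ = 1.243 Ω
V = IR = 24.7 × 1.243 = 30.7 V

30.7 V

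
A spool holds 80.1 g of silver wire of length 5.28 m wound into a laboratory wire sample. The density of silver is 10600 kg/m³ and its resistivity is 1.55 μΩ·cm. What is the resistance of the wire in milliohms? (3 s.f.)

ρ = 1.55 μΩ·cm = 1.55×10^-8 Ω·m
A = m/(density·L) = 0.0801/(10600×5.28) = 1.4312e-06 m²
R = ρL/A = (1.55×10^-8)(5.28)/(1.4312e-06) = 57.2 mΩ

57.2 mΩ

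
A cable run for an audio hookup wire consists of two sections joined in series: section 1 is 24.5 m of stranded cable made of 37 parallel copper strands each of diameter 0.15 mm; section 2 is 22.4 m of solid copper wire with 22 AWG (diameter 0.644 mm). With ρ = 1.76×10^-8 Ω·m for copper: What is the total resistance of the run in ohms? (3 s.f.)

Section 1: A_strand = π(7.5000e-05)² = 1.767e-08 m²; R₁ = ρL/(N·A_s) = (1.76×10^-8)(24.5)/(37×1.767e-08) = 0.6595 Ω
Section 2: A = π(0.644/2 mm)² = π(3.2200e-04 m)² = 3.257e-07 m²
R₂ = (1.76×10^-8)(22.4)/(3.257e-07) = 1.21 Ω
R = R₁ + R₂ = 1.87 Ω

1.87 Ω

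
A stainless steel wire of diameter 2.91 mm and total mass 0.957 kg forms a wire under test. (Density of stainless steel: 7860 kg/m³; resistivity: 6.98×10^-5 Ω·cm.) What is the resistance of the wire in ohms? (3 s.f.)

1.92 Ω

ρ = 6.98×10^-5 Ω·cm = 6.98×10^-7 Ω·m
A = π(d/2)² = π(1.4550e-03 m)² = 6.6508e-06 m²
L = m/(density·A) = 0.957/(7860×6.6508e-06) = 18.31 m
R = ρL/A = (6.98×10^-7)(18.31)/(6.6508e-06) = 1.92 Ω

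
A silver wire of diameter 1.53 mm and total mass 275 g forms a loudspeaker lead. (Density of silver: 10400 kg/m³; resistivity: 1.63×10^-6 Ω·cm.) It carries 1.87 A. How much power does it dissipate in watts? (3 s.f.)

0.446 W

ρ = 1.63×10^-6 Ω·cm = 1.63×10^-8 Ω·m
A = π(d/2)² = π(7.6500e-04 m)² = 1.8385e-06 m²
L = m/(density·A) = 0.275/(10400×1.8385e-06) = 14.38 m
R = ρL/A = (1.63×10^-8)(14.38)/(1.8385e-06) = 0.1275 Ω
P = I²R = (1.87)² × 0.1275 = 0.446 W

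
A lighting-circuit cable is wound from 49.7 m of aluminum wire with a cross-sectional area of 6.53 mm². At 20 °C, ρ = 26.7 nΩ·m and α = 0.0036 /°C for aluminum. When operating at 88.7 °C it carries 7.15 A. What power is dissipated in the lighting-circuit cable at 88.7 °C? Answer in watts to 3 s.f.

ρ = 26.7 nΩ·m = 2.67×10^-8 Ω·m
A = 6.53 mm² = 6.530e-06 m²
R₍20₎ = ρL/A = (2.67×10^-8)(49.7)/(6.530e-06) = 0.2032 Ω
R₍88.7₎ = R₍20₎(1 + αΔT) = 0.2032 × (1 + 0.0036×68.7) = 0.2535 Ω
P = I²R = (7.15)² × 0.2535 = 13.0 W

13.0 W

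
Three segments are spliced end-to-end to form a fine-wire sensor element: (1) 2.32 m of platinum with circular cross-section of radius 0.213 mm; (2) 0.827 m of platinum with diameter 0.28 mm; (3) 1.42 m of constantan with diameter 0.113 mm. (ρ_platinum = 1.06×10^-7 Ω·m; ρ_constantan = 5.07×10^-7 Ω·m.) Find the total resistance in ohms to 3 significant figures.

Seg 1: A = πr² = π(2.1300e-04 m)² = 1.425e-07 m²
R_1 = (1.06×10^-7)(2.32)/(1.425e-07) = 1.725 Ω
Seg 2: A = π(d/2)² = π(1.4000e-04 m)² = 6.158e-08 m²
R_2 = (1.06×10^-7)(0.827)/(6.158e-08) = 1.424 Ω
Seg 3: A = π(d/2)² = π(5.6500e-05 m)² = 1.003e-08 m²
R_3 = (5.07×10^-7)(1.42)/(1.003e-08) = 71.79 Ω
R_total = R_1 + R_2 + R_3 = 74.9 Ω

74.9 Ω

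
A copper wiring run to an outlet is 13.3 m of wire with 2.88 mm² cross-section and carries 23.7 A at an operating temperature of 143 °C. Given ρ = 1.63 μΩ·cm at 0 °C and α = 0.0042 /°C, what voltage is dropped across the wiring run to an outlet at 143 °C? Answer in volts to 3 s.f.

2.86 V

ρ = 1.63 μΩ·cm = 1.63×10^-8 Ω·m
A = 2.88 mm² = 2.880e-06 m²
R₍0₎ = ρL/A = (1.63×10^-8)(13.3)/(2.880e-06) = 0.07527 Ω
R₍143₎ = R₍0₎(1 + αΔT) = 0.07527 × (1 + 0.0042×143) = 0.1205 Ω
V = IR = 23.7 × 0.1205 = 2.86 V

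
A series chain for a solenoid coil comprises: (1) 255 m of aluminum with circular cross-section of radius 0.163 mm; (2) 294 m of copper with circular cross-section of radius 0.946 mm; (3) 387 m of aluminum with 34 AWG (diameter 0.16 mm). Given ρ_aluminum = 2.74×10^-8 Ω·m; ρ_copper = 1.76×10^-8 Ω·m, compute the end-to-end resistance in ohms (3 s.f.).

613 Ω

Seg 1: A = πr² = π(1.6300e-04 m)² = 8.347e-08 m²
R_1 = (2.74×10^-8)(255)/(8.347e-08) = 83.71 Ω
Seg 2: A = πr² = π(9.4600e-04 m)² = 2.811e-06 m²
R_2 = (1.76×10^-8)(294)/(2.811e-06) = 1.84 Ω
Seg 3: A = π(0.16/2 mm)² = π(8.0000e-05 m)² = 2.011e-08 m²
R_3 = (2.74×10^-8)(387)/(2.011e-08) = 527.4 Ω
R_total = R_1 + R_2 + R_3 = 613 Ω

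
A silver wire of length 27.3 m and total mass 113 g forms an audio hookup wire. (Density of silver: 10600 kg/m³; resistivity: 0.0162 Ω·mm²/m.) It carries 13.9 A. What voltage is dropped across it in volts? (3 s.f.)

ρ = 0.0162 Ω·mm²/m = 1.62×10^-8 Ω·m
A = m/(density·L) = 0.113/(10600×27.3) = 3.9049e-07 m²
R = ρL/A = (1.62×10^-8)(27.3)/(3.9049e-07) = 1.133 Ω
V = IR = 13.9 × 1.133 = 15.7 V

15.7 V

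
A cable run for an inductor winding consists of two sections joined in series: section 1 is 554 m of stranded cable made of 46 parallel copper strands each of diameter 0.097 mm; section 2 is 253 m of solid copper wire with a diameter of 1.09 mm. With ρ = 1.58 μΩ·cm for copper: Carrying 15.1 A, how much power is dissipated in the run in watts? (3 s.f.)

6850 W

ρ = 1.58 μΩ·cm = 1.58×10^-8 Ω·m
Section 1: A_strand = π(4.8500e-05)² = 7.390e-09 m²; R₁ = ρL/(N·A_s) = (1.58×10^-8)(554)/(46×7.390e-09) = 25.75 Ω
Section 2: A = π(d/2)² = π(5.4500e-04 m)² = 9.331e-07 m²
R₂ = (1.58×10^-8)(253)/(9.331e-07) = 4.284 Ω
R = R₁ + R₂ = 30.03 Ω
P = I²R = (15.1)² × 30.03 = 6850 W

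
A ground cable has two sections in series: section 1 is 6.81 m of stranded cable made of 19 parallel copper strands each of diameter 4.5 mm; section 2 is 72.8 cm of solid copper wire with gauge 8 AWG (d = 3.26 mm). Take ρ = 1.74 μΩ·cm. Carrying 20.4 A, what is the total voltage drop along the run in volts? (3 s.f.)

ρ = 1.74 μΩ·cm = 1.74×10^-8 Ω·m
Section 1: A_strand = π(2.2500e-03)² = 1.590e-05 m²; R₁ = ρL/(N·A_s) = (1.74×10^-8)(6.81)/(19×1.590e-05) = 3.921×10^-4 Ω
Section 2: A = π(3.26/2 mm)² = π(1.6300e-03 m)² = 8.347e-06 m²
R₂ = (1.74×10^-8)(0.728)/(8.347e-06) = 0.001518 Ω
R = R₁ + R₂ = 0.00191 Ω
V = IR = 20.4 × 0.00191 = 0.0390 V

0.0390 V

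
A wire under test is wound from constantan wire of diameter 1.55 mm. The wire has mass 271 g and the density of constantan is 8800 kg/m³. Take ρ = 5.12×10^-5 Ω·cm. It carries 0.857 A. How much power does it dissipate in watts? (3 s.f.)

3.25 W

ρ = 5.12×10^-5 Ω·cm = 5.12×10^-7 Ω·m
A = π(d/2)² = π(7.7500e-04 m)² = 1.8869e-06 m²
L = m/(density·A) = 0.271/(8800×1.8869e-06) = 16.32 m
R = ρL/A = (5.12×10^-7)(16.32)/(1.8869e-06) = 4.428 Ω
P = I²R = (0.857)² × 4.428 = 3.25 W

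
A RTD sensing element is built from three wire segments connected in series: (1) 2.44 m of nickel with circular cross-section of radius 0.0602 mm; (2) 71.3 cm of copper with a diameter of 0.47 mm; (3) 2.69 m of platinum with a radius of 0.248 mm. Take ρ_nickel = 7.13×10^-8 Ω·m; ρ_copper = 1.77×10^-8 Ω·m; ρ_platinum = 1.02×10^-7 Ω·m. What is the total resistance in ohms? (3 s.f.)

16.8 Ω

Seg 1: A = πr² = π(6.0200e-05 m)² = 1.139e-08 m²
R_1 = (7.13×10^-8)(2.44)/(1.139e-08) = 15.28 Ω
Seg 2: A = π(d/2)² = π(2.3500e-04 m)² = 1.735e-07 m²
R_2 = (1.77×10^-8)(0.713)/(1.735e-07) = 0.07274 Ω
Seg 3: A = πr² = π(2.4800e-04 m)² = 1.932e-07 m²
R_3 = (1.02×10^-7)(2.69)/(1.932e-07) = 1.42 Ω
R_total = R_1 + R_2 + R_3 = 16.8 Ω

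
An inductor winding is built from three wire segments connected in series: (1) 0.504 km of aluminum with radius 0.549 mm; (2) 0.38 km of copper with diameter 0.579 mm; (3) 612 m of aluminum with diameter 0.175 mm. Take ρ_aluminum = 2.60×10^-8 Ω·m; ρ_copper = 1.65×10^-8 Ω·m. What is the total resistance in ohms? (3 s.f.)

699 Ω

Seg 1: A = πr² = π(5.4900e-04 m)² = 9.469e-07 m²
R_1 = (2.60×10^-8)(504)/(9.469e-07) = 13.84 Ω
Seg 2: A = π(d/2)² = π(2.8950e-04 m)² = 2.633e-07 m²
R_2 = (1.65×10^-8)(380)/(2.633e-07) = 23.81 Ω
Seg 3: A = π(d/2)² = π(8.7500e-05 m)² = 2.405e-08 m²
R_3 = (2.60×10^-8)(612)/(2.405e-08) = 661.5 Ω
R_total = R_1 + R_2 + R_3 = 699 Ω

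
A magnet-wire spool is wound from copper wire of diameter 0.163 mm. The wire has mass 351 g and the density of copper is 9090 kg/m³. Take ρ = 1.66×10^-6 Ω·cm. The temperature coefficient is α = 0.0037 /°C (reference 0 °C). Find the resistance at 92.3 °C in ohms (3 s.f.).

ρ = 1.66×10^-6 Ω·cm = 1.66×10^-8 Ω·m
A = π(d/2)² = π(8.1500e-05 m)² = 2.0867e-08 m²
L = m/(density·A) = 0.351/(9090×2.0867e-08) = 1850 m
R = ρL/A = (1.66×10^-8)(1850)/(2.0867e-08) = 1472 Ω
R(92.3 °C) = 1472 × (1 + 0.0037×92.3) = 1970 Ω

1970 Ω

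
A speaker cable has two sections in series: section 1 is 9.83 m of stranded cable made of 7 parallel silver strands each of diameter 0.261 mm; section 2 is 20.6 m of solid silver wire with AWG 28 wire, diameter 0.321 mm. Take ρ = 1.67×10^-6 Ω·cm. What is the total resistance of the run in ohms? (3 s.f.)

ρ = 1.67×10^-6 Ω·cm = 1.67×10^-8 Ω·m
Section 1: A_strand = π(1.3050e-04)² = 5.350e-08 m²; R₁ = ρL/(N·A_s) = (1.67×10^-8)(9.83)/(7×5.350e-08) = 0.4383 Ω
Section 2: A = π(0.321/2 mm)² = π(1.6050e-04 m)² = 8.093e-08 m²
R₂ = (1.67×10^-8)(20.6)/(8.093e-08) = 4.251 Ω
R = R₁ + R₂ = 4.69 Ω

4.69 Ω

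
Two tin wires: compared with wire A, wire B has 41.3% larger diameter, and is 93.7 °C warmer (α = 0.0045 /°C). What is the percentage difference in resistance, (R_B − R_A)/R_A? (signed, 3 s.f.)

-28.8%

R ∝ ρL/d² with ρ ∝ (1+αΔT), so R_B/R_A = (1 + 41.3/100)⁻² × (1 + 0.0045×93.7)
= 0.5009 × 1.422 = 0.712
(R_B − R_A)/R_A = 0.712 − 1 = -28.8%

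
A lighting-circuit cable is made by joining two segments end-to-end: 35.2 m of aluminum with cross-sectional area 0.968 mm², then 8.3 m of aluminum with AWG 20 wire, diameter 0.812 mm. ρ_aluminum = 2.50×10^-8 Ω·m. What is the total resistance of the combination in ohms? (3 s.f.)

Segment 1: A = 0.968 mm² = 9.680e-07 m²
R₁ = ρL/A = (2.50×10^-8)(35.2)/(9.680e-07) = 0.9091 Ω
Segment 2: A = π(0.812/2 mm)² = π(4.0600e-04 m)² = 5.178e-07 m²
R₂ = (2.50×10^-8)(8.3)/(5.178e-07) = 0.4007 Ω
R = R₁ + R₂ = 1.31 Ω

1.31 Ω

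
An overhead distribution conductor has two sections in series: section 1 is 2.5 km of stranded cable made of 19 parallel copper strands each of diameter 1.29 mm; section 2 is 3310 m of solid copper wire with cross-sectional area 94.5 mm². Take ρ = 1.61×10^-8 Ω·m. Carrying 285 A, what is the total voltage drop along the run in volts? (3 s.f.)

623 V

Section 1: A_strand = π(6.4500e-04)² = 1.307e-06 m²; R₁ = ρL/(N·A_s) = (1.61×10^-8)(2500)/(19×1.307e-06) = 1.621 Ω
Section 2: A = 94.5 mm² = 9.450e-05 m²
R₂ = (1.61×10^-8)(3310)/(9.450e-05) = 0.5639 Ω
R = R₁ + R₂ = 2.185 Ω
V = IR = 285 × 2.185 = 623 V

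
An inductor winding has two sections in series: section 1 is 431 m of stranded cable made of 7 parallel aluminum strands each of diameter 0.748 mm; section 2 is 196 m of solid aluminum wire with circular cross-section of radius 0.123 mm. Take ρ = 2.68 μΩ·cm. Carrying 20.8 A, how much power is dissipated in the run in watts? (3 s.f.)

ρ = 2.68 μΩ·cm = 2.68×10^-8 Ω·m
Section 1: A_strand = π(3.7400e-04)² = 4.394e-07 m²; R₁ = ρL/(N·A_s) = (2.68×10^-8)(431)/(7×4.394e-07) = 3.755 Ω
Section 2: A = πr² = π(1.2300e-04 m)² = 4.753e-08 m²
R₂ = (2.68×10^-8)(196)/(4.753e-08) = 110.5 Ω
R = R₁ + R₂ = 114.3 Ω
P = I²R = (20.8)² × 114.3 = 49400 W

49400 W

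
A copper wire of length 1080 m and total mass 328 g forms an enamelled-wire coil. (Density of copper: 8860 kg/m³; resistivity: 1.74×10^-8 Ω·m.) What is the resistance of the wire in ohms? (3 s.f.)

548 Ω

A = m/(density·L) = 0.328/(8860×1080) = 3.4278e-08 m²
R = ρL/A = (1.74×10^-8)(1080)/(3.4278e-08) = 548 Ω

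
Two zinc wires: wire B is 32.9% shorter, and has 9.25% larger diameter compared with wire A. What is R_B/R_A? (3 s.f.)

0.562

R ∝ L/d², so R_B/R_A = (1 − 32.9/100) × (1 + 9.25/100)⁻²
= 0.671 × 0.8378 = 0.562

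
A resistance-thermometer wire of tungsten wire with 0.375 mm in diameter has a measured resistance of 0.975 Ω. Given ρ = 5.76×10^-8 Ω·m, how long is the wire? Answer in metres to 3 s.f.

A = π(d/2)² = π(1.8750e-04 m)² = 1.104e-07 m²
L = RA/ρ = (0.975)(1.104e-07)/(5.76×10^-8) = 1.87 m

1.87 m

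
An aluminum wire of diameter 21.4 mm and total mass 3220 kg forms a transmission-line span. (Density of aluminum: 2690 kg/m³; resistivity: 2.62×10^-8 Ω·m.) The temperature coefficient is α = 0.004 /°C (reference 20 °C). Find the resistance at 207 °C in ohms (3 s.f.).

A = π(d/2)² = π(1.0700e-02 m)² = 3.5968e-04 m²
L = m/(density·A) = 3220/(2690×3.5968e-04) = 3328 m
R = ρL/A = (2.62×10^-8)(3328)/(3.5968e-04) = 0.2424 Ω
R(207 °C) = 0.2424 × (1 + 0.004×187) = 0.424 Ω

0.424 Ω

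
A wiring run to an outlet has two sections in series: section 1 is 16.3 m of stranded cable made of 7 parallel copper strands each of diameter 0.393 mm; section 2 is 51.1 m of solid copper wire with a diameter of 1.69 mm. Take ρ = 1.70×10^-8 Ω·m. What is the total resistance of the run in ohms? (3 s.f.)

Section 1: A_strand = π(1.9650e-04)² = 1.213e-07 m²; R₁ = ρL/(N·A_s) = (1.70×10^-8)(16.3)/(7×1.213e-07) = 0.3263 Ω
Section 2: A = π(d/2)² = π(8.4500e-04 m)² = 2.243e-06 m²
R₂ = (1.70×10^-8)(51.1)/(2.243e-06) = 0.3873 Ω
R = R₁ + R₂ = 0.714 Ω

0.714 Ω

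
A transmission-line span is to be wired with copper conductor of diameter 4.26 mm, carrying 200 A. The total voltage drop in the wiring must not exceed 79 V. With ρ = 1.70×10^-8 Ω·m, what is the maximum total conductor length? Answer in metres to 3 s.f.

331 m

A = π(d/2)² = π(2.1300e-03 m)² = 1.425e-05 m²
L_max = V_max·A/(1·ρI) = (79)(1.425e-05)/(1.70×10^-8×200) = 331 m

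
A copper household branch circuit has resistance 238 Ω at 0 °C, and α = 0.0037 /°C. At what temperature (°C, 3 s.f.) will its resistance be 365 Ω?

R = R₀(1 + α(T − T₀)) ⇒ T = T₀ + (R/R₀ − 1)/α
T = 0 + (365/238 − 1)/0.0037 = 0 + (0.5336)/0.0037 = 144 °C

144 °C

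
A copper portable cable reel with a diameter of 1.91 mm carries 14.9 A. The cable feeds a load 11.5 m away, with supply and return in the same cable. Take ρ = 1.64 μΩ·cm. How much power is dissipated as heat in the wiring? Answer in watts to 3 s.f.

ρ = 1.64 μΩ·cm = 1.64×10^-8 Ω·m
A = π(d/2)² = π(9.5500e-04 m)² = 2.865e-06 m²
Total conductor length (both ways) L = 2 × 11.5 = 23 m
R = ρL/A = (1.64×10^-8)(23)/(2.865e-06) = 0.1316 Ω
P = I²R = (14.9)² × 0.1316 = 29.2 W

29.2 W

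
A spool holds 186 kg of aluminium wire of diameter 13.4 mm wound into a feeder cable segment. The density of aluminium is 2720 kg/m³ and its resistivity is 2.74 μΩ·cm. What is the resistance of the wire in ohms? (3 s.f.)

0.0942 Ω

ρ = 2.74 μΩ·cm = 2.74×10^-8 Ω·m
A = π(d/2)² = π(6.7000e-03 m)² = 1.4103e-04 m²
L = m/(density·A) = 186/(2720×1.4103e-04) = 484.9 m
R = ρL/A = (2.74×10^-8)(484.9)/(1.4103e-04) = 0.0942 Ω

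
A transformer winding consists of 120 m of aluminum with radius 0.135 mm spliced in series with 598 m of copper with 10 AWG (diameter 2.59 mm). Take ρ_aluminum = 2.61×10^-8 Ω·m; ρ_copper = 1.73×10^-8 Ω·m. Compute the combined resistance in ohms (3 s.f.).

56.7 Ω

Segment 1: A = πr² = π(1.3500e-04 m)² = 5.726e-08 m²
R₁ = ρL/A = (2.61×10^-8)(120)/(5.726e-08) = 54.7 Ω
Segment 2: A = π(2.59/2 mm)² = π(1.2950e-03 m)² = 5.269e-06 m²
R₂ = (1.73×10^-8)(598)/(5.269e-06) = 1.964 Ω
R = R₁ + R₂ = 56.7 Ω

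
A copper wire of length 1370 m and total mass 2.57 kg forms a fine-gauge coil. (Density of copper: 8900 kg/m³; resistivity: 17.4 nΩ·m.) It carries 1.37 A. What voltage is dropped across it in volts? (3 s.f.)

ρ = 17.4 nΩ·m = 1.74×10^-8 Ω·m
A = m/(density·L) = 2.57/(8900×1370) = 2.1078e-07 m²
R = ρL/A = (1.74×10^-8)(1370)/(2.1078e-07) = 113.1 Ω
V = IR = 1.37 × 113.1 = 155 V

155 V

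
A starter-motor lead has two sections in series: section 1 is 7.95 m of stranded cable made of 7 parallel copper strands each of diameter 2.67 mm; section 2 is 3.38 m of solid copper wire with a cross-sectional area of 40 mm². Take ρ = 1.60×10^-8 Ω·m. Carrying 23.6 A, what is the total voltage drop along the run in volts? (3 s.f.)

0.109 V

Section 1: A_strand = π(1.3350e-03)² = 5.599e-06 m²; R₁ = ρL/(N·A_s) = (1.60×10^-8)(7.95)/(7×5.599e-06) = 0.003245 Ω
Section 2: A = 40 mm² = 4.000e-05 m²
R₂ = (1.60×10^-8)(3.38)/(4.000e-05) = 0.001352 Ω
R = R₁ + R₂ = 0.004597 Ω
V = IR = 23.6 × 0.004597 = 0.109 V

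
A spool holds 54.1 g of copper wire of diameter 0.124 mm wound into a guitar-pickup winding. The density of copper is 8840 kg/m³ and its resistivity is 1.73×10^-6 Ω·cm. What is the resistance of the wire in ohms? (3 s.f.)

726 Ω

ρ = 1.73×10^-6 Ω·cm = 1.73×10^-8 Ω·m
A = π(d/2)² = π(6.2000e-05 m)² = 1.2076e-08 m²
L = m/(density·A) = 0.0541/(8840×1.2076e-08) = 506.8 m
R = ρL/A = (1.73×10^-8)(506.8)/(1.2076e-08) = 726 Ω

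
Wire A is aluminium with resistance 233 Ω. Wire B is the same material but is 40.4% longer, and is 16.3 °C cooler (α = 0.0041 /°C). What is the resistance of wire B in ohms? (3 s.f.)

305 Ω

R ∝ ρL/d² with ρ ∝ (1+αΔT), so R_B/R_A = (1 + 40.4/100) × (1 − 0.0041×16.3)
= 1.404 × 0.9332 = 1.31
R_B = 1.31 × 233 = 305 Ω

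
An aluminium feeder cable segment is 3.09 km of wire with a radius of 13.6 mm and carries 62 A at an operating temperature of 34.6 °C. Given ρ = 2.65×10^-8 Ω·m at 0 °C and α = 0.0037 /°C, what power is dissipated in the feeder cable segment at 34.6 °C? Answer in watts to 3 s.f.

611 W

A = πr² = π(1.3600e-02 m)² = 5.811e-04 m²
R₍0₎ = ρL/A = (2.65×10^-8)(3090)/(5.811e-04) = 0.1409 Ω
R₍34.6₎ = R₍0₎(1 + αΔT) = 0.1409 × (1 + 0.0037×34.6) = 0.159 Ω
P = I²R = (62)² × 0.159 = 611 W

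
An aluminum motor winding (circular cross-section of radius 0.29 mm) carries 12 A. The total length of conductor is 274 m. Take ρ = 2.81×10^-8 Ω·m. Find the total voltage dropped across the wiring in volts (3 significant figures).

350 V

A = πr² = π(2.9000e-04 m)² = 2.642e-07 m²
R = ρL/A = (2.81×10^-8)(274)/(2.642e-07) = 29.14 Ω
V = IR = 12 × 29.14 = 350 V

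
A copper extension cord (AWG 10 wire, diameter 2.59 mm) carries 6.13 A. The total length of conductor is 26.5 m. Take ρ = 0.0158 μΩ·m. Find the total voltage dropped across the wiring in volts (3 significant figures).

0.487 V

ρ = 0.0158 μΩ·m = 1.58×10^-8 Ω·m
A = π(2.59/2 mm)² = π(1.2950e-03 m)² = 5.269e-06 m²
R = ρL/A = (1.58×10^-8)(26.5)/(5.269e-06) = 0.07947 Ω
V = IR = 6.13 × 0.07947 = 0.487 V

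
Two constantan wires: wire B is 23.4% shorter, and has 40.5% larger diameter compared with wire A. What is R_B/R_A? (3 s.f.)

0.388

R ∝ L/d², so R_B/R_A = (1 − 23.4/100) × (1 + 40.5/100)⁻²
= 0.766 × 0.5066 = 0.388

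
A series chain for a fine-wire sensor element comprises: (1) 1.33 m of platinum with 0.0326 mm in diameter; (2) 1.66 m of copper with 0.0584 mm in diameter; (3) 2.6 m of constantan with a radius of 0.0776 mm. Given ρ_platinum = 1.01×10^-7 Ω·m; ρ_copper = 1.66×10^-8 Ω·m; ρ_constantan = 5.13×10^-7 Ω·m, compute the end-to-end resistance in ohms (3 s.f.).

242 Ω

Seg 1: A = π(d/2)² = π(1.6300e-05 m)² = 8.347e-10 m²
R_1 = (1.01×10^-7)(1.33)/(8.347e-10) = 160.9 Ω
Seg 2: A = π(d/2)² = π(2.9200e-05 m)² = 2.679e-09 m²
R_2 = (1.66×10^-8)(1.66)/(2.679e-09) = 10.29 Ω
Seg 3: A = πr² = π(7.7600e-05 m)² = 1.892e-08 m²
R_3 = (5.13×10^-7)(2.6)/(1.892e-08) = 70.5 Ω
R_total = R_1 + R_2 + R_3 = 242 Ω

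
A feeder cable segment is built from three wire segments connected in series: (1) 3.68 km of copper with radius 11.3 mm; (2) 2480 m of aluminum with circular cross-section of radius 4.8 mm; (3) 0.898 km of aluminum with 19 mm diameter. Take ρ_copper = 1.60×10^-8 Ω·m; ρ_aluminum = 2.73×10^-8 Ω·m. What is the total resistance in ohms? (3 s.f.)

Seg 1: A = πr² = π(1.1300e-02 m)² = 4.011e-04 m²
R_1 = (1.60×10^-8)(3680)/(4.011e-04) = 0.1468 Ω
Seg 2: A = πr² = π(4.8000e-03 m)² = 7.238e-05 m²
R_2 = (2.73×10^-8)(2480)/(7.238e-05) = 0.9354 Ω
Seg 3: A = π(d/2)² = π(9.5000e-03 m)² = 2.835e-04 m²
R_3 = (2.73×10^-8)(898)/(2.835e-04) = 0.08647 Ω
R_total = R_1 + R_2 + R_3 = 1.17 Ω

1.17 Ω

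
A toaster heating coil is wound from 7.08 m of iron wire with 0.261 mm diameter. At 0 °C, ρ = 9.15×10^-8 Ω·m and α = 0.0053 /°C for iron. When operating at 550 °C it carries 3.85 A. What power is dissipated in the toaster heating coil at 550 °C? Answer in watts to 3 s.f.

703 W

A = π(d/2)² = π(1.3050e-04 m)² = 5.350e-08 m²
R₍0₎ = ρL/A = (9.15×10^-8)(7.08)/(5.350e-08) = 12.11 Ω
R₍550₎ = R₍0₎(1 + αΔT) = 12.11 × (1 + 0.0053×550) = 47.4 Ω
P = I²R = (3.85)² × 47.4 = 703 W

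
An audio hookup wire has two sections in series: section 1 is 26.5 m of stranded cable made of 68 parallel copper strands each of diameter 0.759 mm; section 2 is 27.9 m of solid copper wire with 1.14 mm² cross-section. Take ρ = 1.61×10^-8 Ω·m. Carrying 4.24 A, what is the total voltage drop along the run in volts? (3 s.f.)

Section 1: A_strand = π(3.7950e-04)² = 4.525e-07 m²; R₁ = ρL/(N·A_s) = (1.61×10^-8)(26.5)/(68×4.525e-07) = 0.01387 Ω
Section 2: A = 1.14 mm² = 1.140e-06 m²
R₂ = (1.61×10^-8)(27.9)/(1.140e-06) = 0.394 Ω
R = R₁ + R₂ = 0.4079 Ω
V = IR = 4.24 × 0.4079 = 1.73 V

1.73 V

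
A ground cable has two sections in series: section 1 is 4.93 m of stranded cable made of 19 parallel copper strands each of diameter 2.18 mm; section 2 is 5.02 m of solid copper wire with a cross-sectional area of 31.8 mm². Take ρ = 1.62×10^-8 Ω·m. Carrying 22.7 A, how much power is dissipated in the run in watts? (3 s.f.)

1.90 W

Section 1: A_strand = π(1.0900e-03)² = 3.733e-06 m²; R₁ = ρL/(N·A_s) = (1.62×10^-8)(4.93)/(19×3.733e-06) = 0.001126 Ω
Section 2: A = 31.8 mm² = 3.180e-05 m²
R₂ = (1.62×10^-8)(5.02)/(3.180e-05) = 0.002557 Ω
R = R₁ + R₂ = 0.003684 Ω
P = I²R = (22.7)² × 0.003684 = 1.90 W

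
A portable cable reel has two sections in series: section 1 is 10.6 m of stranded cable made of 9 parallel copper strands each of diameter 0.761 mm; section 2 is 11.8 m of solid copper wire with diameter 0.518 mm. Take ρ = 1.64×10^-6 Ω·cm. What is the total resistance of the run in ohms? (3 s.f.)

0.961 Ω

ρ = 1.64×10^-6 Ω·cm = 1.64×10^-8 Ω·m
Section 1: A_strand = π(3.8050e-04)² = 4.548e-07 m²; R₁ = ρL/(N·A_s) = (1.64×10^-8)(10.6)/(9×4.548e-07) = 0.04247 Ω
Section 2: A = π(d/2)² = π(2.5900e-04 m)² = 2.107e-07 m²
R₂ = (1.64×10^-8)(11.8)/(2.107e-07) = 0.9183 Ω
R = R₁ + R₂ = 0.961 Ω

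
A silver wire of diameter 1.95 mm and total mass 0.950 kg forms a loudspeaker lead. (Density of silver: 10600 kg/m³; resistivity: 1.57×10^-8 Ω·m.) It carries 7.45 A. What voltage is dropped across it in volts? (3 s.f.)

1.18 V

A = π(d/2)² = π(9.7500e-04 m)² = 2.9865e-06 m²
L = m/(density·A) = 0.95/(10600×2.9865e-06) = 30.01 m
R = ρL/A = (1.57×10^-8)(30.01)/(2.9865e-06) = 0.1578 Ω
V = IR = 7.45 × 0.1578 = 1.18 V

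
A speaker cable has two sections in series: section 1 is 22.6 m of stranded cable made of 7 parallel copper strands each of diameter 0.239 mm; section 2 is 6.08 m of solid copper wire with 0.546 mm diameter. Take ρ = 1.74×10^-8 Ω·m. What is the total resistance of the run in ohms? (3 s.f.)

Section 1: A_strand = π(1.1950e-04)² = 4.486e-08 m²; R₁ = ρL/(N·A_s) = (1.74×10^-8)(22.6)/(7×4.486e-08) = 1.252 Ω
Section 2: A = π(d/2)² = π(2.7300e-04 m)² = 2.341e-07 m²
R₂ = (1.74×10^-8)(6.08)/(2.341e-07) = 0.4518 Ω
R = R₁ + R₂ = 1.70 Ω

1.70 Ω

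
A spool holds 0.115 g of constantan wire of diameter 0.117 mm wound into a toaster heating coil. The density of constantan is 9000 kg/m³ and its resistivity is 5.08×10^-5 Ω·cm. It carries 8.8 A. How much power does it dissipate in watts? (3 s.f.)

ρ = 5.08×10^-5 Ω·cm = 5.08×10^-7 Ω·m
A = π(d/2)² = π(5.8500e-05 m)² = 1.0751e-08 m²
L = m/(density·A) = 1.150×10^-4/(9000×1.0751e-08) = 1.188 m
R = ρL/A = (5.08×10^-7)(1.188)/(1.0751e-08) = 56.16 Ω
P = I²R = (8.8)² × 56.16 = 4350 W

4350 W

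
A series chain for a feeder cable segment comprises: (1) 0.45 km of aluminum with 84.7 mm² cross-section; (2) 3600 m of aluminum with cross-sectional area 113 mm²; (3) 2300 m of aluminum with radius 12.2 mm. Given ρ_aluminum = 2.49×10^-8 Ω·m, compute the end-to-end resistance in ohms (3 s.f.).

1.05 Ω

Seg 1: A = 84.7 mm² = 8.470e-05 m²
R_1 = (2.49×10^-8)(450)/(8.470e-05) = 0.1323 Ω
Seg 2: A = 113 mm² = 1.130e-04 m²
R_2 = (2.49×10^-8)(3600)/(1.130e-04) = 0.7933 Ω
Seg 3: A = πr² = π(1.2200e-02 m)² = 4.676e-04 m²
R_3 = (2.49×10^-8)(2300)/(4.676e-04) = 0.1225 Ω
R_total = R_1 + R_2 + R_3 = 1.05 Ω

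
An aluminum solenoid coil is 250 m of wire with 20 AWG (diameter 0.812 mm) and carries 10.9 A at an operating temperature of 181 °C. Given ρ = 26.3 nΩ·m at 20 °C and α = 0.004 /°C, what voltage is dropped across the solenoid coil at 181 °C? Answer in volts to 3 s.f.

228 V

ρ = 26.3 nΩ·m = 2.63×10^-8 Ω·m
A = π(0.812/2 mm)² = π(4.0600e-04 m)² = 5.178e-07 m²
R₍20₎ = ρL/A = (2.63×10^-8)(250)/(5.178e-07) = 12.7 Ω
R₍181₎ = R₍20₎(1 + αΔT) = 12.7 × (1 + 0.004×161) = 20.87 Ω
V = IR = 10.9 × 20.87 = 228 V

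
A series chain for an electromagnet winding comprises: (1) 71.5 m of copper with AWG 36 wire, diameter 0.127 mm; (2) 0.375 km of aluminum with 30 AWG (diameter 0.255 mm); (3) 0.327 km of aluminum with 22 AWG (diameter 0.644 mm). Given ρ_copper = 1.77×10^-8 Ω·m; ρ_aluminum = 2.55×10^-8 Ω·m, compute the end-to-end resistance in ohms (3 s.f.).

Seg 1: A = π(0.127/2 mm)² = π(6.3500e-05 m)² = 1.267e-08 m²
R_1 = (1.77×10^-8)(71.5)/(1.267e-08) = 99.9 Ω
Seg 2: A = π(0.255/2 mm)² = π(1.2750e-04 m)² = 5.107e-08 m²
R_2 = (2.55×10^-8)(375)/(5.107e-08) = 187.2 Ω
Seg 3: A = π(0.644/2 mm)² = π(3.2200e-04 m)² = 3.257e-07 m²
R_3 = (2.55×10^-8)(327)/(3.257e-07) = 25.6 Ω
R_total = R_1 + R_2 + R_3 = 313 Ω

313 Ω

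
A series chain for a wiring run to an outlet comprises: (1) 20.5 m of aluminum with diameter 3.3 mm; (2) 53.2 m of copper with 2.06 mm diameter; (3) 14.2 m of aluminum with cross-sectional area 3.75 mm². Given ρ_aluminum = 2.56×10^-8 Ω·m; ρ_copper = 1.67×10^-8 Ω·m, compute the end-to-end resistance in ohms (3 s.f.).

0.425 Ω

Seg 1: A = π(d/2)² = π(1.6500e-03 m)² = 8.553e-06 m²
R_1 = (2.56×10^-8)(20.5)/(8.553e-06) = 0.06136 Ω
Seg 2: A = π(d/2)² = π(1.0300e-03 m)² = 3.333e-06 m²
R_2 = (1.67×10^-8)(53.2)/(3.333e-06) = 0.2666 Ω
Seg 3: A = 3.75 mm² = 3.750e-06 m²
R_3 = (2.56×10^-8)(14.2)/(3.750e-06) = 0.09694 Ω
R_total = R_1 + R_2 + R_3 = 0.425 Ω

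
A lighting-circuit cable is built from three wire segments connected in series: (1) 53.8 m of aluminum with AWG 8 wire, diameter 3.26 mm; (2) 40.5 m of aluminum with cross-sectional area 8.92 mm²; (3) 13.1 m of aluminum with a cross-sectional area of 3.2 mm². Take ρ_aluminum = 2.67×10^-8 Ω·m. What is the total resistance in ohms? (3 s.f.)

0.403 Ω

Seg 1: A = π(3.26/2 mm)² = π(1.6300e-03 m)² = 8.347e-06 m²
R_1 = (2.67×10^-8)(53.8)/(8.347e-06) = 0.1721 Ω
Seg 2: A = 8.92 mm² = 8.920e-06 m²
R_2 = (2.67×10^-8)(40.5)/(8.920e-06) = 0.1212 Ω
Seg 3: A = 3.2 mm² = 3.200e-06 m²
R_3 = (2.67×10^-8)(13.1)/(3.200e-06) = 0.1093 Ω
R_total = R_1 + R_2 + R_3 = 0.403 Ω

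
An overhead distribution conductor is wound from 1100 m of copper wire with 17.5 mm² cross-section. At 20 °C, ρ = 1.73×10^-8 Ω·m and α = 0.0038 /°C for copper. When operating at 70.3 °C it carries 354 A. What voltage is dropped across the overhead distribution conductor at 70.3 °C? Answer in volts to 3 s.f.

A = 17.5 mm² = 1.750e-05 m²
R₍20₎ = ρL/A = (1.73×10^-8)(1100)/(1.750e-05) = 1.087 Ω
R₍70.3₎ = R₍20₎(1 + αΔT) = 1.087 × (1 + 0.0038×50.3) = 1.295 Ω
V = IR = 354 × 1.295 = 459 V

459 V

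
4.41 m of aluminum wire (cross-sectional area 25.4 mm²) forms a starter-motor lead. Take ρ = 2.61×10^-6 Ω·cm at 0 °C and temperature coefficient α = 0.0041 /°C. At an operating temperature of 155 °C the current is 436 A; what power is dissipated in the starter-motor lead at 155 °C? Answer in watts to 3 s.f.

ρ = 2.61×10^-6 Ω·cm = 2.61×10^-8 Ω·m
A = 25.4 mm² = 2.540e-05 m²
R₍0₎ = ρL/A = (2.61×10^-8)(4.41)/(2.540e-05) = 0.004532 Ω
R₍155₎ = R₍0₎(1 + αΔT) = 0.004532 × (1 + 0.0041×155) = 0.007411 Ω
P = I²R = (436)² × 0.007411 = 1410 W

1410 W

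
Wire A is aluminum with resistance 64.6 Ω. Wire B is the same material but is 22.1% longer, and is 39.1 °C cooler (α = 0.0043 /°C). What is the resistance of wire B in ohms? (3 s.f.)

R ∝ ρL/d² with ρ ∝ (1+αΔT), so R_B/R_A = (1 + 22.1/100) × (1 − 0.0043×39.1)
= 1.221 × 0.8319 = 1.016
R_B = 1.016 × 64.6 = 65.6 Ω

65.6 Ω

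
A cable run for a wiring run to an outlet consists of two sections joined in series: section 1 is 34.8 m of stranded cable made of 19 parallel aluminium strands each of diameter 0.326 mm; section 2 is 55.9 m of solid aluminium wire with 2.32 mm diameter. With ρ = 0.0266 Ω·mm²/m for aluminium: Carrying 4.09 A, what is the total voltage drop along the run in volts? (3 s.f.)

ρ = 0.0266 Ω·mm²/m = 2.66×10^-8 Ω·m
Section 1: A_strand = π(1.6300e-04)² = 8.347e-08 m²; R₁ = ρL/(N·A_s) = (2.66×10^-8)(34.8)/(19×8.347e-08) = 0.5837 Ω
Section 2: A = π(d/2)² = π(1.1600e-03 m)² = 4.227e-06 m²
R₂ = (2.66×10^-8)(55.9)/(4.227e-06) = 0.3517 Ω
R = R₁ + R₂ = 0.9354 Ω
V = IR = 4.09 × 0.9354 = 3.83 V

3.83 V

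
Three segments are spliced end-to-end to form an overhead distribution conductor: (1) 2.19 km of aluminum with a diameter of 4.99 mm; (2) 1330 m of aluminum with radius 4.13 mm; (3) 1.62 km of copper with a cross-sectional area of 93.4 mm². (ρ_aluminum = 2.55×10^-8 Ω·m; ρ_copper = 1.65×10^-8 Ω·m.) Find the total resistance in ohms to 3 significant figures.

3.77 Ω

Seg 1: A = π(d/2)² = π(2.4950e-03 m)² = 1.956e-05 m²
R_1 = (2.55×10^-8)(2190)/(1.956e-05) = 2.856 Ω
Seg 2: A = πr² = π(4.1300e-03 m)² = 5.359e-05 m²
R_2 = (2.55×10^-8)(1330)/(5.359e-05) = 0.6329 Ω
Seg 3: A = 93.4 mm² = 9.340e-05 m²
R_3 = (1.65×10^-8)(1620)/(9.340e-05) = 0.2862 Ω
R_total = R_1 + R_2 + R_3 = 3.77 Ω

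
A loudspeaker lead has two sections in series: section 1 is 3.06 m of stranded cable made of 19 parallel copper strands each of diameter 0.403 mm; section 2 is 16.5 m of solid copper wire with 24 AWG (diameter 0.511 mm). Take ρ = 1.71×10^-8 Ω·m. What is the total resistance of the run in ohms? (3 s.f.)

Section 1: A_strand = π(2.0150e-04)² = 1.276e-07 m²; R₁ = ρL/(N·A_s) = (1.71×10^-8)(3.06)/(19×1.276e-07) = 0.02159 Ω
Section 2: A = π(0.511/2 mm)² = π(2.5550e-04 m)² = 2.051e-07 m²
R₂ = (1.71×10^-8)(16.5)/(2.051e-07) = 1.376 Ω
R = R₁ + R₂ = 1.40 Ω

1.40 Ω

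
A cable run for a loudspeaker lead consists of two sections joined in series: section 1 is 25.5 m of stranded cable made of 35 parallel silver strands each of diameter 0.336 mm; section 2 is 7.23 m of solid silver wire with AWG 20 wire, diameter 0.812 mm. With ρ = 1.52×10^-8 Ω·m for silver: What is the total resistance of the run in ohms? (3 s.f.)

Section 1: A_strand = π(1.6800e-04)² = 8.867e-08 m²; R₁ = ρL/(N·A_s) = (1.52×10^-8)(25.5)/(35×8.867e-08) = 0.1249 Ω
Section 2: A = π(0.812/2 mm)² = π(4.0600e-04 m)² = 5.178e-07 m²
R₂ = (1.52×10^-8)(7.23)/(5.178e-07) = 0.2122 Ω
R = R₁ + R₂ = 0.337 Ω

0.337 Ω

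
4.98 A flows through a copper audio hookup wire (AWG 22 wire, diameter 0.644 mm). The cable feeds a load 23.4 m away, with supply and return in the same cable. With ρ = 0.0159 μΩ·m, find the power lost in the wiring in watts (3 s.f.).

ρ = 0.0159 μΩ·m = 1.59×10^-8 Ω·m
A = π(0.644/2 mm)² = π(3.2200e-04 m)² = 3.257e-07 m²
Total conductor length (both ways) L = 2 × 23.4 = 46.8 m
R = ρL/A = (1.59×10^-8)(46.8)/(3.257e-07) = 2.284 Ω
P = I²R = (4.98)² × 2.284 = 56.7 W

56.7 W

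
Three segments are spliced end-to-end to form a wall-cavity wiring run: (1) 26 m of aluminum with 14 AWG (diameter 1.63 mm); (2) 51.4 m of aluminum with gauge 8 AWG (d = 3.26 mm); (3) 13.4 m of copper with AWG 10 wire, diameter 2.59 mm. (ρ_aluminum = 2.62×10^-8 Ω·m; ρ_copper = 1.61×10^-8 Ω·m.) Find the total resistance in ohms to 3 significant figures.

0.529 Ω

Seg 1: A = π(1.63/2 mm)² = π(8.1500e-04 m)² = 2.087e-06 m²
R_1 = (2.62×10^-8)(26)/(2.087e-06) = 0.3264 Ω
Seg 2: A = π(3.26/2 mm)² = π(1.6300e-03 m)² = 8.347e-06 m²
R_2 = (2.62×10^-8)(51.4)/(8.347e-06) = 0.1613 Ω
Seg 3: A = π(2.59/2 mm)² = π(1.2950e-03 m)² = 5.269e-06 m²
R_3 = (1.61×10^-8)(13.4)/(5.269e-06) = 0.04095 Ω
R_total = R_1 + R_2 + R_3 = 0.529 Ω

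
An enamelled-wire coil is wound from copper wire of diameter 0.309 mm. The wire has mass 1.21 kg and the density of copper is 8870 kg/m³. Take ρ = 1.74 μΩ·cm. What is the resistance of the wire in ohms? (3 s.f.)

ρ = 1.74 μΩ·cm = 1.74×10^-8 Ω·m
A = π(d/2)² = π(1.5450e-04 m)² = 7.4991e-08 m²
L = m/(density·A) = 1.21/(8870×7.4991e-08) = 1819 m
R = ρL/A = (1.74×10^-8)(1819)/(7.4991e-08) = 422 Ω

422 Ω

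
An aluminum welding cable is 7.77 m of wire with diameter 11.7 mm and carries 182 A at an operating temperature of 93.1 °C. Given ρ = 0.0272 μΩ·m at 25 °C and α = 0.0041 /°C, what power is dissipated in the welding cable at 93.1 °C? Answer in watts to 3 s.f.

ρ = 0.0272 μΩ·m = 2.72×10^-8 Ω·m
A = π(d/2)² = π(5.8500e-03 m)² = 1.075e-04 m²
R₍25₎ = ρL/A = (2.72×10^-8)(7.77)/(1.075e-04) = 0.001966 Ω
R₍93.1₎ = R₍25₎(1 + αΔT) = 0.001966 × (1 + 0.0041×68.1) = 0.002515 Ω
P = I²R = (182)² × 0.002515 = 83.3 W

83.3 W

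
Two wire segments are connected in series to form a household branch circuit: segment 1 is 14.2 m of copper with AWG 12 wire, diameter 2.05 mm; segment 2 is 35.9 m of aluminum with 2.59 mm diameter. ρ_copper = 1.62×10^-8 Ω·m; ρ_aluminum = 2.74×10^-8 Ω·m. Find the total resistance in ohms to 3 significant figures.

Segment 1: A = π(2.05/2 mm)² = π(1.0250e-03 m)² = 3.301e-06 m²
R₁ = ρL/A = (1.62×10^-8)(14.2)/(3.301e-06) = 0.0697 Ω
Segment 2: A = π(d/2)² = π(1.2950e-03 m)² = 5.269e-06 m²
R₂ = (2.74×10^-8)(35.9)/(5.269e-06) = 0.1867 Ω
R = R₁ + R₂ = 0.256 Ω

0.256 Ω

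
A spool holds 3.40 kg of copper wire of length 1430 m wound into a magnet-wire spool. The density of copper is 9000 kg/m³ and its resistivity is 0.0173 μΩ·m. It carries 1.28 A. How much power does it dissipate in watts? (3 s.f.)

ρ = 0.0173 μΩ·m = 1.73×10^-8 Ω·m
A = m/(density·L) = 3.4/(9000×1430) = 2.6418e-07 m²
R = ρL/A = (1.73×10^-8)(1430)/(2.6418e-07) = 93.64 Ω
P = I²R = (1.28)² × 93.64 = 153 W

153 W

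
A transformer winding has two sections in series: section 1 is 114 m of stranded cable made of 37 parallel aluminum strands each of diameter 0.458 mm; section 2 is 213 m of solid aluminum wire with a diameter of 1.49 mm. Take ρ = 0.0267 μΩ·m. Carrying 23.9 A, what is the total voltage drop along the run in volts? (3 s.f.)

89.9 V

ρ = 0.0267 μΩ·m = 2.67×10^-8 Ω·m
Section 1: A_strand = π(2.2900e-04)² = 1.647e-07 m²; R₁ = ρL/(N·A_s) = (2.67×10^-8)(114)/(37×1.647e-07) = 0.4993 Ω
Section 2: A = π(d/2)² = π(7.4500e-04 m)² = 1.744e-06 m²
R₂ = (2.67×10^-8)(213)/(1.744e-06) = 3.262 Ω
R = R₁ + R₂ = 3.761 Ω
V = IR = 23.9 × 3.761 = 89.9 V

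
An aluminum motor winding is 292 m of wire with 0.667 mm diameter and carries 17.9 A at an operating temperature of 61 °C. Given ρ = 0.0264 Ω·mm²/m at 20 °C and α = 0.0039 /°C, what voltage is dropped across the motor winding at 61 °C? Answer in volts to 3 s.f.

ρ = 0.0264 Ω·mm²/m = 2.64×10^-8 Ω·m
A = π(d/2)² = π(3.3350e-04 m)² = 3.494e-07 m²
R₍20₎ = ρL/A = (2.64×10^-8)(292)/(3.494e-07) = 22.06 Ω
R₍61₎ = R₍20₎(1 + αΔT) = 22.06 × (1 + 0.0039×41) = 25.59 Ω
V = IR = 17.9 × 25.59 = 458 V

458 V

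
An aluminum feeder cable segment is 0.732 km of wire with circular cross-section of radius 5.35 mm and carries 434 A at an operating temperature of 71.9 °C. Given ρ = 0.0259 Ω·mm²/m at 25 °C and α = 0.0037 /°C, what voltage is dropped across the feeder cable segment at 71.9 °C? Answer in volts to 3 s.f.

107 V

ρ = 0.0259 Ω·mm²/m = 2.59×10^-8 Ω·m
A = πr² = π(5.3500e-03 m)² = 8.992e-05 m²
R₍25₎ = ρL/A = (2.59×10^-8)(732)/(8.992e-05) = 0.2108 Ω
R₍71.9₎ = R₍25₎(1 + αΔT) = 0.2108 × (1 + 0.0037×46.9) = 0.2474 Ω
V = IR = 434 × 0.2474 = 107 V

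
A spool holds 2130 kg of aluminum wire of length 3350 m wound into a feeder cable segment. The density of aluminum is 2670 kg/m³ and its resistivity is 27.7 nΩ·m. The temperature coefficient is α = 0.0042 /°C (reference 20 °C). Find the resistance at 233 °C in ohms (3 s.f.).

0.738 Ω

ρ = 27.7 nΩ·m = 2.77×10^-8 Ω·m
A = m/(density·L) = 2130/(2670×3350) = 2.3814e-04 m²
R = ρL/A = (2.77×10^-8)(3350)/(2.3814e-04) = 0.3897 Ω
R(233 °C) = 0.3897 × (1 + 0.0042×213) = 0.738 Ω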